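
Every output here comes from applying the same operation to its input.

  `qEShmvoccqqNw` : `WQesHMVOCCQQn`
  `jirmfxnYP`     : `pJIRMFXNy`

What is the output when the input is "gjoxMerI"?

The pattern: flip the case of every letter, then move the last character to the front.
Working it through for "gjoxMerI": intermediate "GJOXmERi", final "iGJOXmER".

iGJOXmER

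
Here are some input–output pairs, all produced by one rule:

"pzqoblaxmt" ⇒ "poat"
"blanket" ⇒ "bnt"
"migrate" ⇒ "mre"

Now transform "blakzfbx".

bkb

Rule — keep one character in every 3, starting at position 1 (positions 1st, 4th, 7th, ...).
"blakzfbx" → "bkb".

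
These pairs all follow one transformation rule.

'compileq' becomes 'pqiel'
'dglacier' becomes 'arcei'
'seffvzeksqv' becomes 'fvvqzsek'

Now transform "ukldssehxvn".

dnsvsxeh

What's happening: delete the first 3 characters, then take characters alternately from the front and the back (1st, last, 2nd, 2nd-last, ...).
Working it through for "ukldssehxvn": intermediate "dssehxvn", final "dnsvsxeh".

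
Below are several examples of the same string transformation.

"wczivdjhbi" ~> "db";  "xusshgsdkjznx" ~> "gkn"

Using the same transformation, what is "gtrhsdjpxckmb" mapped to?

Looking at the pairs, the operation is to delete the first 3 characters, then keep one character in every 3, starting at position 3 (positions 3rd, 6th, 9th, ...).
On "gtrhsdjpxckmb": the first step gives "hsdjpxckmb", and the second then gives "dxm".

dxm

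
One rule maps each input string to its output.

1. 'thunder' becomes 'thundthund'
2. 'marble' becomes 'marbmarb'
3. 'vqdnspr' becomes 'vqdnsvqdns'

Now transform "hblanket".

Rule — delete the last 2 characters, then write the whole string twice.
Doing the same to "hblanket": "hblankhblank".
(Check on "thunder": → "thund" → "thundthund" ✓)

hblankhblank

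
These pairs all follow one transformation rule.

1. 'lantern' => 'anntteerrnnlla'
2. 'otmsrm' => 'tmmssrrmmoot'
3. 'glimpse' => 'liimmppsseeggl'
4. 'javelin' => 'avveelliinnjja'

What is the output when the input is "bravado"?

raavvaaddoobbr

Rule — double every character, then move the first 3 characters to the end (rotate left by 3).
For "bravado", step one produces "bbrraavvaaddoo"; step two turns that into "raavvaaddoobbr".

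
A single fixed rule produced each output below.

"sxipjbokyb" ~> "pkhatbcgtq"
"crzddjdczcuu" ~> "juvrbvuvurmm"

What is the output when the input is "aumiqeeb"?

msaewitw

Looking at the pairs, the operation is to swap each adjacent pair of characters (1↔2, 3↔4, ...), then shift every letter 8 places backward in the alphabet (wrapping around).
Applying that to "aumiqeeb" gives "msaewitw".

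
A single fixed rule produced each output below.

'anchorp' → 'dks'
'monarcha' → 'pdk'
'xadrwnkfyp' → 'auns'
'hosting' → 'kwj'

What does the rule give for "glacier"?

jfu

The transformation: keep one character in every 3, starting at position 1 (positions 1st, 4th, 7th, ...), then shift every letter 3 places forward in the alphabet (wrapping around).
Starting from "glacier": after the first operation, "gcr"; after the second, "jfu".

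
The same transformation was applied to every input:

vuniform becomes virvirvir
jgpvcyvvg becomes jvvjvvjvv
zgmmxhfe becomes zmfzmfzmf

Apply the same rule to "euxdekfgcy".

edfyedfyedfy

Each output is the input with this applied: keep one character in every 3, starting at position 1 (positions 1st, 4th, 7th, ...), then write the whole string 3 times in a row.
On "euxdekfgcy": the first step gives "edfy", and the second then gives "edfyedfyedfy".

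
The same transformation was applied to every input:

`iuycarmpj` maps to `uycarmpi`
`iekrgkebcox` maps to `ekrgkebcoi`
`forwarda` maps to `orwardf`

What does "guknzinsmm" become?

What's happening: delete the last character, then move the first character to the end.
"guknzinsmm" → "guknzinsm" → "uknzinsmg".

uknzinsmg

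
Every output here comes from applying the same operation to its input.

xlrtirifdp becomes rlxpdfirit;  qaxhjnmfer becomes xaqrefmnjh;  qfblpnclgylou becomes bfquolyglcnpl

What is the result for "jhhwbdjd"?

The pattern: reverse the string, then move the last 3 characters to the front (rotate right by 3).
On "jhhwbdjd": the first step gives "djdbwhhj", and the second then gives "hhjdjdbw".

hhjdjdbw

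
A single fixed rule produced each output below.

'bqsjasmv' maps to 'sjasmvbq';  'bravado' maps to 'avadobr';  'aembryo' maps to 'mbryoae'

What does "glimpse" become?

impsegl

Each output is the input with this applied: move the first 2 characters to the end (rotate left by 2).
"glimpse" → "impsegl".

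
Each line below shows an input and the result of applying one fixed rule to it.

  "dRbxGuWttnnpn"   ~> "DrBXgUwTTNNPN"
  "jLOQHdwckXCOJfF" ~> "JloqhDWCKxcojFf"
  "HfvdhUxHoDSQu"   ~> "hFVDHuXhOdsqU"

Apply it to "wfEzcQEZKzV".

Rule — flip the case of every letter.
For "wfEzcQEZKzV" the result is "WFeZCqezkZv".

WFeZCqezkZv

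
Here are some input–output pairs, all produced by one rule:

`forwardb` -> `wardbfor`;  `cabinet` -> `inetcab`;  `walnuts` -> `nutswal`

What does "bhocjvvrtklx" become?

cjvvrtklxbho

The pattern: move the first 3 characters to the end (rotate left by 3).
"bhocjvvrtklx" → "cjvvrtklxbho".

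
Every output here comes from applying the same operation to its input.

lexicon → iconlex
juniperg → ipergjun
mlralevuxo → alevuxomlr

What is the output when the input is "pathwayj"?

Looking at the pairs, the operation is to move the first 3 characters to the end (rotate left by 3).
"pathwayj" → "hwayjpat".

hwayjpat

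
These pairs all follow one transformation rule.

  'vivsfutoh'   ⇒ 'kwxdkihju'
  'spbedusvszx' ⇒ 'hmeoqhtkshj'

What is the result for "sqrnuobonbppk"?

Each output is the input with this applied: take characters alternately from the front and the back (1st, last, 2nd, 2nd-last, ...), then shift every letter 11 places backward in the alphabet (wrapping around).
Working it through for "sqrnuobonbppk": intermediate "skqprpnbunoob", final "hzfegecqjcddq".
(Check on "vivsfutoh": → "vhiovtsuf" → "kwxdkihju" ✓)

hzfegecqjcddq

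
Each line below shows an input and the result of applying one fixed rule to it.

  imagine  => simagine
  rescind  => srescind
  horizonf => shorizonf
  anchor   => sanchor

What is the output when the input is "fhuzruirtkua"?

sfhuzruirtkua

Looking at the pairs, the operation is to prepend "s".
Doing the same to "fhuzruirtkua": "sfhuzruirtkua".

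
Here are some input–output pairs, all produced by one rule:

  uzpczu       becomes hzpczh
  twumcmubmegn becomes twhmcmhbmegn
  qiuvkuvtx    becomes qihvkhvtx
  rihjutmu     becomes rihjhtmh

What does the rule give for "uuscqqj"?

What's happening: replace every "u" with "h".
Applying that to "uuscqqj" gives "hhscqqj".

hhscqqj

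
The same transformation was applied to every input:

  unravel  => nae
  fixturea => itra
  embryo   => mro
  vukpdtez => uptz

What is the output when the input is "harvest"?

avs

In each case the input is transformed by: keep every other character starting from the second (positions 2nd, 4th, 6th, ...).
"harvest" → "avs".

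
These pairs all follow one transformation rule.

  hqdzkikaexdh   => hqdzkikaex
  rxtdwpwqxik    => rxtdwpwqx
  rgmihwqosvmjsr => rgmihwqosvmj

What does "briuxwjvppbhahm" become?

briuxwjvppbha

What's happening: delete the last 2 characters.
Doing the same to "briuxwjvppbhahm": "briuxwjvppbha".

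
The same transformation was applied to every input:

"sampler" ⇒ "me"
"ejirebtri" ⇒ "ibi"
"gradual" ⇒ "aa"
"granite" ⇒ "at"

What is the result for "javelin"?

The transformation: keep one character in every 3, starting at position 3 (positions 3rd, 6th, 9th, ...).
On "javelin" that produces "vi".

vi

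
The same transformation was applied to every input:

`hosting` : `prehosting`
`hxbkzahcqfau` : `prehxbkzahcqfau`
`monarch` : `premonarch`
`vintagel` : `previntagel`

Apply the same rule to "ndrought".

Each output is the input with this applied: prepend "pre".
Doing the same to "ndrought": "prendrought".

prendrought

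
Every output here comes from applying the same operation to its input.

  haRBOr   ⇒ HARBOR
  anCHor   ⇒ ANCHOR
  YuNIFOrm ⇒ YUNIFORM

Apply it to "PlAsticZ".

The pattern: convert every letter to uppercase.
"PlAsticZ" → "PLASTICZ".

PLASTICZ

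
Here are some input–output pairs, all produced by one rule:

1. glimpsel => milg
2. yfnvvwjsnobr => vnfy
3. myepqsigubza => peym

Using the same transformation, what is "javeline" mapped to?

evaj

The rule is to reverse the string, then keep only the last 4 characters.
Applying that to "javeline" gives "evaj".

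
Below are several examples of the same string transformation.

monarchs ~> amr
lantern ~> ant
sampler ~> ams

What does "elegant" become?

agt

The pattern: sort the characters into alphabetical order, then keep one character in every 3, starting at position 1 (positions 1st, 4th, 7th, ...).
So "elegant" becomes "agt".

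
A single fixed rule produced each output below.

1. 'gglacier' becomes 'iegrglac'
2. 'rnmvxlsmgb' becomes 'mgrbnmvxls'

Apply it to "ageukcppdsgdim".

diamgeukcppdsg

Looking at the pairs, the operation is to swap the first and last characters, then move the last 3 characters to the front (rotate right by 3).
"ageukcppdsgdim" → "mgeukcppdsgdia" → "diamgeukcppdsg".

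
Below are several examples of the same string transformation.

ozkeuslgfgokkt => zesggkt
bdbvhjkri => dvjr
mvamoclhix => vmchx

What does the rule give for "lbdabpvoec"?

The transformation: keep every other character starting from the second (positions 2nd, 4th, 6th, ...).
Doing the same to "lbdabpvoec": "bapoc".

bapoc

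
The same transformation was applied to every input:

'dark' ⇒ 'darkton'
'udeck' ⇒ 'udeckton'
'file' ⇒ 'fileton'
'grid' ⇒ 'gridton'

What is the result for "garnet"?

The pattern: append "ton".
On "garnet" that produces "garnetton".

garnetton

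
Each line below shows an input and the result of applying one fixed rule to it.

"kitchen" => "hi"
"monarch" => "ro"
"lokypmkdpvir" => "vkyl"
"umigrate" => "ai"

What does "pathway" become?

Looking at the pairs, the operation is to reverse the string, then keep one character in every 3, starting at position 3 (positions 3rd, 6th, 9th, ...).
"pathway" → "yawhtap" → "wa".

wa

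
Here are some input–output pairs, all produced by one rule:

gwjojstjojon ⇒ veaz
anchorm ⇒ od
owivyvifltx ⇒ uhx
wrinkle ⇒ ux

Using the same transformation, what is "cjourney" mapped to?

What's happening: keep one character in every 3, starting at position 3 (positions 3rd, 6th, 9th, ...), then shift every letter 12 places forward in the alphabet (wrapping around).
For "cjourney", step one produces "on"; step two turns that into "az".

az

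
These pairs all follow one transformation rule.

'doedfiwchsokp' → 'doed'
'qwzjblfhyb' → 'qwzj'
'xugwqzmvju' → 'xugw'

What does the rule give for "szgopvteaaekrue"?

szgo

The pattern: keep only the first 4 characters.
So "szgopvteaaekrue" becomes "szgo".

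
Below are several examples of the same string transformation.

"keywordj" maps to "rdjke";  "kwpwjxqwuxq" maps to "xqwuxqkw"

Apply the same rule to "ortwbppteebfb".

The rule is to move the first 2 characters to the end (rotate left by 2), then delete the first 3 characters.
For "ortwbppteebfb", step one produces "twbppteebfbor"; step two turns that into "ppteebfbor".

ppteebfbor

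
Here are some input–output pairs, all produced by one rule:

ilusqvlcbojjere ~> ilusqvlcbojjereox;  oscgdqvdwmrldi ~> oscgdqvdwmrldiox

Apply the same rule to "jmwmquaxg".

jmwmquaxgox

The rule is to append "ox".
For "jmwmquaxg" the result is "jmwmquaxgox".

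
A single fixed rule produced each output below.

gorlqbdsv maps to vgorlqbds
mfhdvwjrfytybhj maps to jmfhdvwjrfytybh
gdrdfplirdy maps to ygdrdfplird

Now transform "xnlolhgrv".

vxnlolhgr

What's happening: move the last character to the front.
"xnlolhgrv" → "vxnlolhgr".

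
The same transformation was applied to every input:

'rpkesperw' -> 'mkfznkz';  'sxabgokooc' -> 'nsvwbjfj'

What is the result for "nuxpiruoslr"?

ipskdmpjn

What's happening: delete the last 2 characters, then shift every letter 5 places backward in the alphabet (wrapping around).
On "nuxpiruoslr": the first step gives "nuxpiruos", and the second then gives "ipskdmpjn".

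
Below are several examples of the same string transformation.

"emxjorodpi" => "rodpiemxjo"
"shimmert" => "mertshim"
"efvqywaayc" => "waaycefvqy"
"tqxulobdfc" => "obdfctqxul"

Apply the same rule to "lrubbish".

The pattern: swap the front and back halves of the string.
So "lrubbish" becomes "bishlrub".

bishlrub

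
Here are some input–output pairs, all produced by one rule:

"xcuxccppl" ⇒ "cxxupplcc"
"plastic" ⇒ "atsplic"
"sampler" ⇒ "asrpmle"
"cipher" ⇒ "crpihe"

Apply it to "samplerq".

The rule is to sort the characters into reverse alphabetical order, then move the last character to the front.
On "samplerq" that produces "asrqpmle".

asrqpmle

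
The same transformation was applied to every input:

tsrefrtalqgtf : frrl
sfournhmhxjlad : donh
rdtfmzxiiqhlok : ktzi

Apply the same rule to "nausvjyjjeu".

Rule — move the last 3 characters to the front (rotate right by 3), then keep one character in every 3, starting at position 3 (positions 3rd, 6th, 9th, ...).
On "nausvjyjjeu": the first step gives "jeunausvjyj", and the second then gives "uuj".

uuj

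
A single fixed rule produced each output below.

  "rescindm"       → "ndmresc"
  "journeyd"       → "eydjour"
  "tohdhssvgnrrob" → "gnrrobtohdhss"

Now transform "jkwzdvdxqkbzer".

Each output is the input with this applied: swap the front and back halves of the string, then delete the first character.
Working it through for "jkwzdvdxqkbzer": intermediate "xqkbzerjkwzdvd", final "qkbzerjkwzdvd".

qkbzerjkwzdvd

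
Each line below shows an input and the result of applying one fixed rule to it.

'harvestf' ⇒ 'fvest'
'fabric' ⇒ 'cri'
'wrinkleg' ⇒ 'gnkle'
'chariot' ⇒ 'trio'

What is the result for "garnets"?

snet

The transformation: delete the first 3 characters, then move the last character to the front.
On "garnets": the first step gives "nets", and the second then gives "snet".
(Check on "fabric": → "ric" → "cri" ✓)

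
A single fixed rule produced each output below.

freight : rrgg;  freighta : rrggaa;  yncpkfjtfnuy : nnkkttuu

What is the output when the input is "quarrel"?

uurr

Each output is the input with this applied: keep one character in every 3, starting at position 2 (positions 2nd, 5th, 8th, ...), then double every character.
Applying both steps to "quarrel": "ur", then "uurr".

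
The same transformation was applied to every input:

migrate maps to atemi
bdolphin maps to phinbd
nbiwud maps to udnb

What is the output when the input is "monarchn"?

The pattern: move the first 2 characters to the end (rotate left by 2), then delete the first 2 characters.
Doing the same to "monarchn": "rchnmo".

rchnmo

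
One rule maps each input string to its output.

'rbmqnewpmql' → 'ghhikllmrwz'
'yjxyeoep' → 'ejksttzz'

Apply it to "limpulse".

The rule is to shift every letter 5 places backward in the alphabet (wrapping around), then sort the characters into alphabetical order.
On "limpulse" that produces "dgghknpz".

dgghknpz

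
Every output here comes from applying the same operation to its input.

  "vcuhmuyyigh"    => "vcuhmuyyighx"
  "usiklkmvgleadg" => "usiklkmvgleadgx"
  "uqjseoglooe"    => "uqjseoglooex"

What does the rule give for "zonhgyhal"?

zonhgyhalx

The transformation: append "x".
For "zonhgyhal" the result is "zonhgyhalx".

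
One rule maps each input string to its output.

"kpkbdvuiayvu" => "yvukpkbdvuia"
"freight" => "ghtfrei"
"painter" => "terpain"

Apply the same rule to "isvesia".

siaisve

The transformation: move the last 3 characters to the front (rotate right by 3).
So "isvesia" becomes "siaisve".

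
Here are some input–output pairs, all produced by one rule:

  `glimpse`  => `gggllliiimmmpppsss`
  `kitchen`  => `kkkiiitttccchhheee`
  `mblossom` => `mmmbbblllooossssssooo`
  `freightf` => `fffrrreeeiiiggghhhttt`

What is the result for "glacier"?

ggglllaaaccciiieee

The pattern: delete the last character, then repeat every character 3 times.
On "glacier" that produces "ggglllaaaccciiieee".
(Check on "freightf": → "freight" → "fffrrreeeiiiggghhhttt" ✓)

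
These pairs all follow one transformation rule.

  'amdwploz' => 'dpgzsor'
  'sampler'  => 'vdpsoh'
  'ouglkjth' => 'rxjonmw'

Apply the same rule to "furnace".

The transformation: delete the last character, then shift every letter 3 places forward in the alphabet (wrapping around).
Working it through for "furnace": intermediate "furnac", final "ixuqdf".

ixuqdf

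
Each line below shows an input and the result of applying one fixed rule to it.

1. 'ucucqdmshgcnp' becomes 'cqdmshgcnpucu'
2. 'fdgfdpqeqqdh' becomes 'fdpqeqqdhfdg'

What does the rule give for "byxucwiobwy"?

ucwiobwybyx

What's happening: move the first 3 characters to the end (rotate left by 3).
Applying that to "byxucwiobwy" gives "ucwiobwybyx".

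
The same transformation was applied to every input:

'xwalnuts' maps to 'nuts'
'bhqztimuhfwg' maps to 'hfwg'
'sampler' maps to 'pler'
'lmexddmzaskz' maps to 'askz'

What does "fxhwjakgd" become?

Rule — keep only the last 4 characters.
For "fxhwjakgd" the result is "akgd".

akgd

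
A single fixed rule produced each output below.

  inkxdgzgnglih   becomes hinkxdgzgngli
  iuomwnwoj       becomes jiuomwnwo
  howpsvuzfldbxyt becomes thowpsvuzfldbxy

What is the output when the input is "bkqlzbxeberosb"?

bbkqlzbxeberos

The transformation: move the last character to the front.
For "bkqlzbxeberosb" the result is "bbkqlzbxeberos".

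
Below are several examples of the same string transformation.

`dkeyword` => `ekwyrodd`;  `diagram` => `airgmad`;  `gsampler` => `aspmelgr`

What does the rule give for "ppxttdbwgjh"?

In each case the input is transformed by: move the first character to the end, then swap each adjacent pair of characters (1↔2, 3↔4, ...).
Starting from "ppxttdbwgjh": after the first operation, "pxttdbwgjhp"; after the second, "xpttbdgwhjp".
(Check on "diagram": → "iagramd" → "airgmad" ✓)

xpttbdgwhjp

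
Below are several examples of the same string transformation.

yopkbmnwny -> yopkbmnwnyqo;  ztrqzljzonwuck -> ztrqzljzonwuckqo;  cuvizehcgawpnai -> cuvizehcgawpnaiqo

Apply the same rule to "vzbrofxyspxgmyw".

Looking at the pairs, the operation is to append "qo".
On "vzbrofxyspxgmyw" that produces "vzbrofxyspxgmywqo".

vzbrofxyspxgmywqo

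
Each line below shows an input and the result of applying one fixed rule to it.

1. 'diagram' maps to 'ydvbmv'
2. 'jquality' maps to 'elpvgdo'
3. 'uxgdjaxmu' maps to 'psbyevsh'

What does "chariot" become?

Looking at the pairs, the operation is to shift every letter 5 places backward in the alphabet (wrapping around), then delete the last character.
Working it through for "chariot": intermediate "xcvmdjo", final "xcvmdj".

xcvmdj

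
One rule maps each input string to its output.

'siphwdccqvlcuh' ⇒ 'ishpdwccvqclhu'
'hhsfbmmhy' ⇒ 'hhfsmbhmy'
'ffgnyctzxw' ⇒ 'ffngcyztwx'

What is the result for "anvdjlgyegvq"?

The pattern: swap each adjacent pair of characters (1↔2, 3↔4, ...).
So "anvdjlgyegvq" becomes "nadvljyggeqv".

nadvljyggeqv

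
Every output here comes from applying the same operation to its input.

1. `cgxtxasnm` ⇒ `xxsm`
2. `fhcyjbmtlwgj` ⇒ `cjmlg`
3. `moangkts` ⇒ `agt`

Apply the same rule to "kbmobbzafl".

mbzf

The pattern: delete the first character, then keep every other character starting from the second (positions 2nd, 4th, 6th, ...).
Applying that to "kbmobbzafl" gives "mbzf".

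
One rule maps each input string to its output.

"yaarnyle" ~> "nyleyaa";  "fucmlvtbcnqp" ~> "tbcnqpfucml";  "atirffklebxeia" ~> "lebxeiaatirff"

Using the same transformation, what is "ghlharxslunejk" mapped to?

What's happening: swap the front and back halves of the string, then delete the last character.
On "ghlharxslunejk": the first step gives "slunejkghlharx", and the second then gives "slunejkghlhar".
(Check on "fucmlvtbcnqp": → "tbcnqpfucmlv" → "tbcnqpfucml" ✓)

slunejkghlhar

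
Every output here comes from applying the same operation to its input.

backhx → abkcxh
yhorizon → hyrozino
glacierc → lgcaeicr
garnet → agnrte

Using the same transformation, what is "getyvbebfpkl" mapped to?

egytbvbepflk

The rule is to swap each adjacent pair of characters (1↔2, 3↔4, ...).
For "getyvbebfpkl" the result is "egytbvbepflk".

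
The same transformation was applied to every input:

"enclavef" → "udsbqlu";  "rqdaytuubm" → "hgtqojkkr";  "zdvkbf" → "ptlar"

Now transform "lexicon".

The transformation: delete the last character, then shift every letter 10 places backward in the alphabet (wrapping around).
For "lexicon", step one produces "lexico"; step two turns that into "bunyse".

bunyse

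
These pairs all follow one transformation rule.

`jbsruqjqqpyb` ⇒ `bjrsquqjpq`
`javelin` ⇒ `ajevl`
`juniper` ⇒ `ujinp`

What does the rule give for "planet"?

Looking at the pairs, the operation is to delete the last 2 characters, then swap each adjacent pair of characters (1↔2, 3↔4, ...).
Applying both steps to "planet": "plan", then "lpna".

lpna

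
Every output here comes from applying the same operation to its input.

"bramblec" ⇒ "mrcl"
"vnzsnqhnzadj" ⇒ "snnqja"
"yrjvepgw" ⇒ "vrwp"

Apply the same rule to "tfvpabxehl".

In each case the input is transformed by: keep every other character starting from the second (positions 2nd, 4th, 6th, ...), then swap each adjacent pair of characters (1↔2, 3↔4, ...).
Applying both steps to "tfvpabxehl": "fpbel", then "pfebl".

pfebl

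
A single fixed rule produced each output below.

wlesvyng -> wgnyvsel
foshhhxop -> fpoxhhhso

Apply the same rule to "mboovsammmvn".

The pattern: move the first character to the end, then reverse the string.
Working it through for "mboovsammmvn": intermediate "boovsammmvnm", final "mnvmmmasvoob".
(Check on "wlesvyng": → "lesvyngw" → "wgnyvsel" ✓)

mnvmmmasvoob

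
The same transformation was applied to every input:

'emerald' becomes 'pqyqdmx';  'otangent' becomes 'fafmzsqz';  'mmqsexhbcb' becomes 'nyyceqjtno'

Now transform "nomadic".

ozaympu

Looking at the pairs, the operation is to move the last character to the front, then shift every letter 12 places forward in the alphabet (wrapping around).
Starting from "nomadic": after the first operation, "cnomadi"; after the second, "ozaympu".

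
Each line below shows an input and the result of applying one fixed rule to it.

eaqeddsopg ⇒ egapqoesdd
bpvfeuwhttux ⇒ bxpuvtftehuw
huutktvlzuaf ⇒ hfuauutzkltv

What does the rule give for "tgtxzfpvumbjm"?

tmgjtbxmzufvp

Rule — take characters alternately from the front and the back (1st, last, 2nd, 2nd-last, ...).
Doing the same to "tgtxzfpvumbjm": "tmgjtbxmzufvp".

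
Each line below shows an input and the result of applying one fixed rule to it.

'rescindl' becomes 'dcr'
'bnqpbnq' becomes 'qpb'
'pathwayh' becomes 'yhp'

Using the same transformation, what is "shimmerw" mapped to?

rms

In each case the input is transformed by: keep one character in every 3, starting at position 1 (positions 1st, 4th, 7th, ...), then reverse the string.
Applying both steps to "shimmerw": "smr", then "rms".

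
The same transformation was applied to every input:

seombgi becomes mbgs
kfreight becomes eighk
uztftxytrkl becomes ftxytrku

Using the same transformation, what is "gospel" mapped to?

The rule is to swap the first and last characters, then delete the first 3 characters.
"gospel" → "peg".

peg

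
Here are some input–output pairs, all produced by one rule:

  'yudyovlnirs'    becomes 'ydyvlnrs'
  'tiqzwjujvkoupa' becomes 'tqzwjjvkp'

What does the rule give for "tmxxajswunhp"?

tmxxjswnhp

The pattern: remove every vowel.
Doing the same to "tmxxajswunhp": "tmxxjswnhp".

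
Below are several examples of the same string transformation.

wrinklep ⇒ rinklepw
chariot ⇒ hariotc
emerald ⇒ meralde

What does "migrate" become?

igratem

Each output is the input with this applied: move the first character to the end.
So "migrate" becomes "igratem".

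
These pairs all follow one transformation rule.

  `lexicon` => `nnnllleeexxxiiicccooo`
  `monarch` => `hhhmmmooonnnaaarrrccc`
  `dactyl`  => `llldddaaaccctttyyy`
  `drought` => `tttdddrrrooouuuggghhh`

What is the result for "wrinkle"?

eeewwwrrriiinnnkkklll

The transformation: move the last character to the front, then repeat every character 3 times.
So "wrinkle" becomes "eeewwwrrriiinnnkkklll".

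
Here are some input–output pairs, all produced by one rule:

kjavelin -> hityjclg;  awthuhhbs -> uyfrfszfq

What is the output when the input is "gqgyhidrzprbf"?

oewegfpbnxzpd

What's happening: swap each adjacent pair of characters (1↔2, 3↔4, ...), then shift every letter 2 places backward in the alphabet (wrapping around).
Working it through for "gqgyhidrzprbf": intermediate "qgygihrdpzbrf", final "oewegfpbnxzpd".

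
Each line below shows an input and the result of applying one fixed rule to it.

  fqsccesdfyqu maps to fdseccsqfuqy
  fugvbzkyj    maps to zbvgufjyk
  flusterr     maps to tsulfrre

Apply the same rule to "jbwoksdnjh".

The transformation: reverse the string, then move the first 3 characters to the end (rotate left by 3).
Applying both steps to "jbwoksdnjh": "hjndskowbj", then "dskowbjhjn".

dskowbjhjn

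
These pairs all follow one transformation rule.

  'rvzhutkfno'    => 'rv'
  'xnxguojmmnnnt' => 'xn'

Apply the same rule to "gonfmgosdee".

Each output is the input with this applied: keep only the first 2 characters.
Doing the same to "gonfmgosdee": "go".

go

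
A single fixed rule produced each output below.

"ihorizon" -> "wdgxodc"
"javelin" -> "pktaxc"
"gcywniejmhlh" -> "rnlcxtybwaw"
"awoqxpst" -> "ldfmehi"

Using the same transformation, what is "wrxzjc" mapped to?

Rule — shift every letter 11 places backward in the alphabet (wrapping around), then delete the first character.
Starting from "wrxzjc": after the first operation, "lgmoyr"; after the second, "gmoyr".

gmoyr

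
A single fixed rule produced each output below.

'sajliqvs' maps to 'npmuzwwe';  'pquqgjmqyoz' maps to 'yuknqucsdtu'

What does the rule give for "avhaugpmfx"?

leyktqjbez

Looking at the pairs, the operation is to shift every letter 4 places forward in the alphabet (wrapping around), then move the first 2 characters to the end (rotate left by 2).
"avhaugpmfx" → "ezleyktqjb" → "leyktqjbez".
(Check on "pquqgjmqyoz": → "tuyuknqucsd" → "yuknqucsdtu" ✓)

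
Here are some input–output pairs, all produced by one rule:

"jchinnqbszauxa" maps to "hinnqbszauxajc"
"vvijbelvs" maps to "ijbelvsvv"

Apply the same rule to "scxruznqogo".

xruznqogosc

Each output is the input with this applied: move the first 2 characters to the end (rotate left by 2).
"scxruznqogo" → "xruznqogosc".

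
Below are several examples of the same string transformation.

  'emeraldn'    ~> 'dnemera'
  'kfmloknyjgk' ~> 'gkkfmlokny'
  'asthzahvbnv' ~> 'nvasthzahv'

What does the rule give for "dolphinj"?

The rule is to move the last 3 characters to the front (rotate right by 3), then delete the first character.
Applying both steps to "dolphinj": "injdolph", then "njdolph".

njdolph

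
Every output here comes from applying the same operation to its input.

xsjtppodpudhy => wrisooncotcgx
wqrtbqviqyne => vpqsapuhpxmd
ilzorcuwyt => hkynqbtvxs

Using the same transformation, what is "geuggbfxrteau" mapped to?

fdtffaewqsdzt

Looking at the pairs, the operation is to shift every letter 1 place backward in the alphabet (wrapping around).
On "geuggbfxrteau" that produces "fdtffaewqsdzt".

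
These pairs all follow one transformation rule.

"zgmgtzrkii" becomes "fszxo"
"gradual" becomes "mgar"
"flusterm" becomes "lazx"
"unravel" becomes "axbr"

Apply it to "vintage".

btgk

Rule — keep every other character starting from the first (positions 1st, 3rd, 5th, ...), then shift every letter 6 places forward in the alphabet (wrapping around).
For "vintage", step one produces "vnae"; step two turns that into "btgk".
(Check on "gradual": → "gaul" → "mgar" ✓)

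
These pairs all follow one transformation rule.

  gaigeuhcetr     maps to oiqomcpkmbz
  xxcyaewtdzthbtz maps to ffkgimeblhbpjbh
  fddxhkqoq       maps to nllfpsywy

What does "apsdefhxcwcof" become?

ixalmnpfkekwn

In each case the input is transformed by: shift every letter 8 places forward in the alphabet (wrapping around).
So "apsdefhxcwcof" becomes "ixalmnpfkekwn".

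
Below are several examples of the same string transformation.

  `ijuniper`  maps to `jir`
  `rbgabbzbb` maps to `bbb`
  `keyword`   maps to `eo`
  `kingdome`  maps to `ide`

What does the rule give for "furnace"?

Rule — keep one character in every 3, starting at position 2 (positions 2nd, 5th, 8th, ...).
For "furnace" the result is "ua".

ua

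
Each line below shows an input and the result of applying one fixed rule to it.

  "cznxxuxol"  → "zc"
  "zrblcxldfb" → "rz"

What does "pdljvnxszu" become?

Each output is the input with this applied: swap each adjacent pair of characters (1↔2, 3↔4, ...), then keep only the first 2 characters.
Working it through for "pdljvnxszu": intermediate "dpjlnvsxuz", final "dp".
(Check on "zrblcxldfb": → "rzlbxcdlbf" → "rz" ✓)

dp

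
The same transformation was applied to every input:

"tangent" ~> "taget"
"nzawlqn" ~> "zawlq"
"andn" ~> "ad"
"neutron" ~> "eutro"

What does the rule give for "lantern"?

Rule — remove every "n".
So "lantern" becomes "later".

later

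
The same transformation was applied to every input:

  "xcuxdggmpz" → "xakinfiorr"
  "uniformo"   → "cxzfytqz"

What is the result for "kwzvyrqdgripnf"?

ayqvhkgjcborct

Each output is the input with this applied: shift every letter 11 places forward in the alphabet (wrapping around), then move the last 3 characters to the front (rotate right by 3).
On "kwzvyrqdgripnf": the first step gives "vhkgjcborctayq", and the second then gives "ayqvhkgjcborct".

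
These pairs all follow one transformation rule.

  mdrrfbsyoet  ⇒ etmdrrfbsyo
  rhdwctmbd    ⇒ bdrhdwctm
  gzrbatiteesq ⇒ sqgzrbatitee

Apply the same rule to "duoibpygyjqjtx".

txduoibpygyjqj

Each output is the input with this applied: move the last 2 characters to the front (rotate right by 2).
Doing the same to "duoibpygyjqjtx": "txduoibpygyjqj".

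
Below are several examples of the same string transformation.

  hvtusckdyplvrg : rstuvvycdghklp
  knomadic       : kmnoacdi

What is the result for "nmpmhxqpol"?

What's happening: sort the characters into alphabetical order, then swap the front and back halves of the string.
For "nmpmhxqpol", step one produces "hlmmnoppqx"; step two turns that into "oppqxhlmmn".

oppqxhlmmn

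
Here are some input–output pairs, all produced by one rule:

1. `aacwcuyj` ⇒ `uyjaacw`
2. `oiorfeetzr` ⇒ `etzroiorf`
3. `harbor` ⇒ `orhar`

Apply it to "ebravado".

adoebra

What's happening: swap the front and back halves of the string, then delete the first character.
Applying both steps to "ebravado": "vadoebra", then "adoebra".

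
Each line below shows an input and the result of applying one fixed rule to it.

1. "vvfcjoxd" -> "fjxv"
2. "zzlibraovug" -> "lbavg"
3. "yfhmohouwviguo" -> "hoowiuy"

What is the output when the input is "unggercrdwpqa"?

gecdpa

The pattern: move the first character to the end, then keep every other character starting from the second (positions 2nd, 4th, 6th, ...).
Applying both steps to "unggercrdwpqa": "nggercrdwpqau", then "gecdpa".
(Check on "zzlibraovug": → "zlibraovugz" → "lbavg" ✓)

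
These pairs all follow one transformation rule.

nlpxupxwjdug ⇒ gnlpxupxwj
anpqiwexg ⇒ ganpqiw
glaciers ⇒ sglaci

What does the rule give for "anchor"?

ranc

Each output is the input with this applied: move the last character to the front, then delete the last 2 characters.
"anchor" → "ranc".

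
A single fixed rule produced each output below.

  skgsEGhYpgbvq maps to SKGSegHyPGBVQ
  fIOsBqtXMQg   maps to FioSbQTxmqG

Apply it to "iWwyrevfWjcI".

Looking at the pairs, the operation is to flip the case of every letter.
On "iWwyrevfWjcI" that produces "IwWYREVFwJCi".

IwWYREVFwJCi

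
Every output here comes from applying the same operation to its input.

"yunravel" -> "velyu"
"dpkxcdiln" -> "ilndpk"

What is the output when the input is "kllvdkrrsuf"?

sufkllvd

The transformation: move the last 3 characters to the front (rotate right by 3), then delete the last 3 characters.
"kllvdkrrsuf" → "sufkllvdkrr" → "sufkllvd".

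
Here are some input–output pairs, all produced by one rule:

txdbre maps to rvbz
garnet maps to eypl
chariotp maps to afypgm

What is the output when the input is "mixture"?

kgvrs

The pattern: delete the last 2 characters, then shift every letter 2 places backward in the alphabet (wrapping around).
"mixture" → "mixtu" → "kgvrs".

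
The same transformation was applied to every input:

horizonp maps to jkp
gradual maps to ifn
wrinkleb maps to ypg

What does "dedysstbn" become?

fav

Each output is the input with this applied: shift every letter 2 places forward in the alphabet (wrapping around), then keep one character in every 3, starting at position 1 (positions 1st, 4th, 7th, ...).
"dedysstbn" → "fgfauuvdp" → "fav".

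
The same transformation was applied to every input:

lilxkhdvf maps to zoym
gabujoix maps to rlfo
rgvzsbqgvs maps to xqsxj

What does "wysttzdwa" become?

pkqn

What's happening: shift every letter 9 places backward in the alphabet (wrapping around), then keep every other character starting from the second (positions 2nd, 4th, 6th, ...).
For "wysttzdwa", step one produces "npjkkqunr"; step two turns that into "pkqn".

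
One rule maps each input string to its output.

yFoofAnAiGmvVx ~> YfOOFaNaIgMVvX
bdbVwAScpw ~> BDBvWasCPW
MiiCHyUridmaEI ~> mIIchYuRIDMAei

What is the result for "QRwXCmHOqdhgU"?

qrWxcMhoQDHGu

The rule is to flip the case of every letter.
Applying that to "QRwXCmHOqdhgU" gives "qrWxcMhoQDHGu".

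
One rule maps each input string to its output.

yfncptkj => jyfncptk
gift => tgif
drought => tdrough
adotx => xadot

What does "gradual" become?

lgradua

The rule is to move the last character to the front.
Doing the same to "gradual": "lgradua".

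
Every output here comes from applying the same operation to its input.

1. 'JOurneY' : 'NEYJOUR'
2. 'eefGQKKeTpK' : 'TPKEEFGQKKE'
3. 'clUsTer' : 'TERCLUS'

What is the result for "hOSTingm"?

The pattern: move the last 3 characters to the front (rotate right by 3), then convert every letter to uppercase.
Working it through for "hOSTingm": intermediate "ngmhOSTi", final "NGMHOSTI".

NGMHOSTI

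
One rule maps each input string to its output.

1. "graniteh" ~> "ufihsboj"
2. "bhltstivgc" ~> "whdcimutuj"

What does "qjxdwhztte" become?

The rule is to shift every letter 1 place forward in the alphabet (wrapping around), then move the last 3 characters to the front (rotate right by 3).
For "qjxdwhztte", step one produces "rkyexiauuf"; step two turns that into "uufrkyexia".

uufrkyexia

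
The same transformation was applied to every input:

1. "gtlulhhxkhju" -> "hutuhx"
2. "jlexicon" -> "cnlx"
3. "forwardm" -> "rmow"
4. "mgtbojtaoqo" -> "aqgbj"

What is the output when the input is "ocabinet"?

In each case the input is transformed by: keep every other character starting from the second (positions 2nd, 4th, 6th, ...), then move the last 2 characters to the front (rotate right by 2).
Starting from "ocabinet": after the first operation, "cbnt"; after the second, "ntcb".
(Check on "forwardm": → "owrm" → "rmow" ✓)

ntcb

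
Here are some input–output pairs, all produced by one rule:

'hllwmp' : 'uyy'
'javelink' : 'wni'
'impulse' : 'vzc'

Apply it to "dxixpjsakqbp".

qkv

Rule — shift every letter 13 places forward in the alphabet (wrapping around) — i.e. ROT13, then keep only the first 3 characters.
For "dxixpjsakqbp" the result is "qkv".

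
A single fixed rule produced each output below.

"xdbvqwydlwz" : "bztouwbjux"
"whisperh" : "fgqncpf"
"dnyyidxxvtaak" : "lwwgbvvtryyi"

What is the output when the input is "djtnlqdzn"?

hrljobxl

The rule is to shift every letter 2 places backward in the alphabet (wrapping around), then delete the first character.
Starting from "djtnlqdzn": after the first operation, "bhrljobxl"; after the second, "hrljobxl".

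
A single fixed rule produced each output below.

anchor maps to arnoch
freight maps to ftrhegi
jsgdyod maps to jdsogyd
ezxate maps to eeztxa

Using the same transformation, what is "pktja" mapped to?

pakjt

Rule — take characters alternately from the front and the back (1st, last, 2nd, 2nd-last, ...).
Applying that to "pktja" gives "pakjt".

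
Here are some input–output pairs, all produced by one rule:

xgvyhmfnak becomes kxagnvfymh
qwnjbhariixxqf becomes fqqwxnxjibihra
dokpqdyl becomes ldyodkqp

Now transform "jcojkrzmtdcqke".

ejkcqocjdktrmz

The pattern: reverse the string, then take characters alternately from the front and the back (1st, last, 2nd, 2nd-last, ...).
Working it through for "jcojkrzmtdcqke": intermediate "ekqcdtmzrkjocj", final "ejkcqocjdktrmz".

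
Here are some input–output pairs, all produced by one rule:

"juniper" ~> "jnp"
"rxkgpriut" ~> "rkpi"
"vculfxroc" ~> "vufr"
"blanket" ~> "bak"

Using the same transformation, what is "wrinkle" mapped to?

wik

The transformation: swap each adjacent pair of characters (1↔2, 3↔4, ...), then keep every other character starting from the second (positions 2nd, 4th, 6th, ...).
Applying both steps to "wrinkle": "rwnilke", then "wik".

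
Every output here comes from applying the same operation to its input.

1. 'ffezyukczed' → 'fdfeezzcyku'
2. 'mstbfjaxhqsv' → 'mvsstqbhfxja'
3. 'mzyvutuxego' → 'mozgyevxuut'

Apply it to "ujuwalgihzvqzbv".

Looking at the pairs, the operation is to take characters alternately from the front and the back (1st, last, 2nd, 2nd-last, ...).
Applying that to "ujuwalgihzvqzbv" gives "uvjbuzwqavlzghi".

uvjbuzwqavlzghi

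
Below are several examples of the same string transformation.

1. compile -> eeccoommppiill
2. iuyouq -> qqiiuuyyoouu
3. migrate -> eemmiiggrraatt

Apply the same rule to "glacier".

The pattern: double every character, then move the last 2 characters to the front (rotate right by 2).
For "glacier", step one produces "ggllaacciieerr"; step two turns that into "rrggllaacciiee".
(Check on "compile": → "ccoommppiillee" → "eeccoommppiill" ✓)

rrggllaacciiee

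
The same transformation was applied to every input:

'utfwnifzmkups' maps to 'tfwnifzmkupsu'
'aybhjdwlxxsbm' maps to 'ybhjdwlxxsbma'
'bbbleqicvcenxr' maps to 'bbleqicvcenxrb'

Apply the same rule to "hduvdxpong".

duvdxpongh

The transformation: move the first character to the end.
On "hduvdxpong" that produces "duvdxpongh".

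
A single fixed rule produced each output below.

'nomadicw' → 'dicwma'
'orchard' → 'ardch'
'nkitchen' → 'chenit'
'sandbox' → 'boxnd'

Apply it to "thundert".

dertun

In each case the input is transformed by: delete the first 2 characters, then move the first 2 characters to the end (rotate left by 2).
On "thundert" that produces "dertun".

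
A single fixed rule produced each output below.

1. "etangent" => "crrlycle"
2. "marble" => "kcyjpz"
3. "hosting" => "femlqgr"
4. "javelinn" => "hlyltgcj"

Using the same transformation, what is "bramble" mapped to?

zcpjyzk

Looking at the pairs, the operation is to take characters alternately from the front and the back (1st, last, 2nd, 2nd-last, ...), then shift every letter 2 places backward in the alphabet (wrapping around).
"bramble" → "berlabm" → "zcpjyzk".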